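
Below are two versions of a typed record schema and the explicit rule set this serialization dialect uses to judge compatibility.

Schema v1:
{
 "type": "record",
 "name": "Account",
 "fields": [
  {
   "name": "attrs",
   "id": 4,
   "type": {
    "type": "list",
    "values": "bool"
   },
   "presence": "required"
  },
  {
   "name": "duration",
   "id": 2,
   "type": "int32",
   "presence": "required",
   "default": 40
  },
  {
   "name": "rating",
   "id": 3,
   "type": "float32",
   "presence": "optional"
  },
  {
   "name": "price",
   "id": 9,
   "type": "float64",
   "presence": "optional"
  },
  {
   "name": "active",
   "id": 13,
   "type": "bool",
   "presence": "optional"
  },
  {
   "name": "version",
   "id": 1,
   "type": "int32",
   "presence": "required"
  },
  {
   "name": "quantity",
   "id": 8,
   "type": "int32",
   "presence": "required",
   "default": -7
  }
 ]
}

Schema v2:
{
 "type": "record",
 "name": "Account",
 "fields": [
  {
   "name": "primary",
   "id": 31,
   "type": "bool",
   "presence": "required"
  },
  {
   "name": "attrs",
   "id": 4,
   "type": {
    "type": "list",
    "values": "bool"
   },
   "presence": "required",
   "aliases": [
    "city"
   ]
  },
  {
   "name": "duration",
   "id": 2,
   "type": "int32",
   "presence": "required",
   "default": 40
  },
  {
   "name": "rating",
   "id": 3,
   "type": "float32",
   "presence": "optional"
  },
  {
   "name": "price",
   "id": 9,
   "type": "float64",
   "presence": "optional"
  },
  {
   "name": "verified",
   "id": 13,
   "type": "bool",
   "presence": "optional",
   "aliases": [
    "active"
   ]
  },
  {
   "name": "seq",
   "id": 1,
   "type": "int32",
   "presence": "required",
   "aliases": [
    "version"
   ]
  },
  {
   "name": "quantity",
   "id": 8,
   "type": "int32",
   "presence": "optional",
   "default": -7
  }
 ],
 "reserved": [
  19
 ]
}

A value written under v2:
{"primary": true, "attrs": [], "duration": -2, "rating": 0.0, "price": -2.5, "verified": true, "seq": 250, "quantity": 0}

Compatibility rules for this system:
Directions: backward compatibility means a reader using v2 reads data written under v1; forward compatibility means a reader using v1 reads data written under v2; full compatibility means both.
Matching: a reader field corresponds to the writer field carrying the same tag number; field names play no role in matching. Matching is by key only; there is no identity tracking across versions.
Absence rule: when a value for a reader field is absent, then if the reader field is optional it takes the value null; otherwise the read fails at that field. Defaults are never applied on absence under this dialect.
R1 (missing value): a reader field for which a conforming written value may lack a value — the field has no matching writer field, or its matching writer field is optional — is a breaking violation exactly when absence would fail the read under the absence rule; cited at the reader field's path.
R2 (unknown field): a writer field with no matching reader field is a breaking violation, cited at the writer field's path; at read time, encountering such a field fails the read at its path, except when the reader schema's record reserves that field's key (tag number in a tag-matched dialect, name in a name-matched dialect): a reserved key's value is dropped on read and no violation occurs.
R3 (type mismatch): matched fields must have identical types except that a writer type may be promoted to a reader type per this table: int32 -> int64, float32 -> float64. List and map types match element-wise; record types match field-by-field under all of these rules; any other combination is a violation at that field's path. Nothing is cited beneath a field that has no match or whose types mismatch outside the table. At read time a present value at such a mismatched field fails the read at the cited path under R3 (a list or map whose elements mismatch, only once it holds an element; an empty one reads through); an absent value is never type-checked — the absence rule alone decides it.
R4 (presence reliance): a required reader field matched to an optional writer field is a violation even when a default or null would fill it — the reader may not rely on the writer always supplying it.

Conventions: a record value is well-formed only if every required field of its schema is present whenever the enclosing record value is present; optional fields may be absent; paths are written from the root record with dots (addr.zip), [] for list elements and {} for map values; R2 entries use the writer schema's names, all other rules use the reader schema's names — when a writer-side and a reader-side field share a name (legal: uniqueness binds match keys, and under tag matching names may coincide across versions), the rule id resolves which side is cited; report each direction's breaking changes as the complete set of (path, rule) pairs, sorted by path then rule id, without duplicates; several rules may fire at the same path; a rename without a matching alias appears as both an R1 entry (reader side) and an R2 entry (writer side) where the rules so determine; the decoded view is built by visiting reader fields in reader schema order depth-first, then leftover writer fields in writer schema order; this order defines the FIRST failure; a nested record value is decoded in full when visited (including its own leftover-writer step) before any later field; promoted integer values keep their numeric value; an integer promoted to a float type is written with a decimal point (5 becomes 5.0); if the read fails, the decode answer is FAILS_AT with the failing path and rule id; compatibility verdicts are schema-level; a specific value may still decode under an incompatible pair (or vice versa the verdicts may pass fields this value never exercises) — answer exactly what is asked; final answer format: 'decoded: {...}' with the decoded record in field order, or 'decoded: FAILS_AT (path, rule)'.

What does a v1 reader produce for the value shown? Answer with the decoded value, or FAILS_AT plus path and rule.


decoded: FAILS_AT (primary, R2)

each type pair in Account: writer, then reader
decode (reader v1):
  attrs := []
  duration := -2
  rating := 0.0
  price := -2.5
  active := true (from writer verified)
  version := 250 (from writer seq)
  quantity := 0
  read fails at primary under R2 (unknown field)
  => FAILS_AT (primary, R2)
ruling out the remaining Account differences:
  renamed field version to seq in record Account (alias version declared on the renamed field) -> inert under this dialect — no rule fires on Account and the result does not move
  field quantity in record Account: required changed to optional -> schema-level compatibility only; this Account value's decode is unchanged
  renamed field active to verified in record Account (alias active declared on the renamed field) -> inert under this dialect — no rule fires on Account and the result does not move


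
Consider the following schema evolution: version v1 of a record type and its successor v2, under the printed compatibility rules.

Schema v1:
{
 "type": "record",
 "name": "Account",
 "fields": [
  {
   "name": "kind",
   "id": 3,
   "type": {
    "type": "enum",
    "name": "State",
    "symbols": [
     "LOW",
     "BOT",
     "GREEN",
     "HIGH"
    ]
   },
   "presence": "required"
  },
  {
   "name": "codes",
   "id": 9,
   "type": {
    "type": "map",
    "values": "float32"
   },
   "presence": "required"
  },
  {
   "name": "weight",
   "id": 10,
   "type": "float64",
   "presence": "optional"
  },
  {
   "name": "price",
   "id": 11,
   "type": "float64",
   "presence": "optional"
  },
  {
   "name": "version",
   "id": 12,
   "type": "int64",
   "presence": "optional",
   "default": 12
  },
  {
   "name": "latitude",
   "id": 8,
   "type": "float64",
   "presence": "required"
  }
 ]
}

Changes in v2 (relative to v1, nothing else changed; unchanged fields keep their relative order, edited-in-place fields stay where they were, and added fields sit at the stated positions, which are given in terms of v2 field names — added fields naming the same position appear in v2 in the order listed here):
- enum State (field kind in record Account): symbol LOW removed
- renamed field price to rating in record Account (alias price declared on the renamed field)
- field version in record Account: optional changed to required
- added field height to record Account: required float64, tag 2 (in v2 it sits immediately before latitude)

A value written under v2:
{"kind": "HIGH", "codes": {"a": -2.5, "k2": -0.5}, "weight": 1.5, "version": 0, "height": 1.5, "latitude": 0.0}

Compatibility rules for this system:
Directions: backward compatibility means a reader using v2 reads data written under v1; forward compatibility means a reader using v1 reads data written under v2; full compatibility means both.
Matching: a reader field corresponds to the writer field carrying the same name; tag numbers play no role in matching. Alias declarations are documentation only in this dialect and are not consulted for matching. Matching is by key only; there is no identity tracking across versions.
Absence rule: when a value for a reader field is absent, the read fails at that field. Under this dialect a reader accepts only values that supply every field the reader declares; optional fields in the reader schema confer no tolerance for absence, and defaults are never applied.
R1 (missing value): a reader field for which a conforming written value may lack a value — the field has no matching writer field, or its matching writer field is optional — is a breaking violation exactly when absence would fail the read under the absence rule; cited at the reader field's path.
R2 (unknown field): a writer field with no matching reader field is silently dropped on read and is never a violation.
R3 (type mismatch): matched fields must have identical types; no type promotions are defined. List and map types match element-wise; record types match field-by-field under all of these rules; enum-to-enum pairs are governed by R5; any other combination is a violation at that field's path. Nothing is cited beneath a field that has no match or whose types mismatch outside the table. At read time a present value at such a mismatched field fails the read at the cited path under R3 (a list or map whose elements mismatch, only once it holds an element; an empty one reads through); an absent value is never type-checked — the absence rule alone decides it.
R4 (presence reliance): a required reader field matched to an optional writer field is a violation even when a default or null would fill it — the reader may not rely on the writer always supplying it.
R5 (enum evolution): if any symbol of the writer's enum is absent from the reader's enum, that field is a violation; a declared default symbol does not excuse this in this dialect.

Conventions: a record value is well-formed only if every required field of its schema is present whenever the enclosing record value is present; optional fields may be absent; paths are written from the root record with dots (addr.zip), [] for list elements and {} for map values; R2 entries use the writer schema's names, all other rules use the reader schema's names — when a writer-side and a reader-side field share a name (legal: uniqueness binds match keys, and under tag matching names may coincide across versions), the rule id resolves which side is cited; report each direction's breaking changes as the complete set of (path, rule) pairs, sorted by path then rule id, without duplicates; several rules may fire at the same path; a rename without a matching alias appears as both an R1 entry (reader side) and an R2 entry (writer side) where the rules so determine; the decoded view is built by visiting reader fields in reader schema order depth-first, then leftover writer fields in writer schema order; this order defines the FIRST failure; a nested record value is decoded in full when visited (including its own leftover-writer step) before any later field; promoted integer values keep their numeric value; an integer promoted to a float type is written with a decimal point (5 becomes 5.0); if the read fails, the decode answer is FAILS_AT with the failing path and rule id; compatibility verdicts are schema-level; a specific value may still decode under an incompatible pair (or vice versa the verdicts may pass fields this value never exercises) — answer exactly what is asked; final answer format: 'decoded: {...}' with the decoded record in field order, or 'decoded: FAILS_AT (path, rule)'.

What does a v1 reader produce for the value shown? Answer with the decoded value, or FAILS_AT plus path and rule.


decoded: FAILS_AT (price, R1)

in Account below, arrows point writer -> reader
migrating the Account value to v1:
  kind := "HIGH"
  codes := {"a": -2.5, "k2": -0.5}
  weight := 1.5
  read fails at price under R1 (no fill)
  => FAILS_AT (price, R1)
remaining Account differences; none change what is asked:
  enum State (field kind in record Account): symbol LOW removed -> shifts the Account verdicts, not this decode
  field version in record Account: optional changed to required -> shifts the Account verdicts, not this decode
  added field height to record Account: required float64, tag 2 (in v2 it sits immediately before latitude) -> shifts the Account verdicts, not this decode


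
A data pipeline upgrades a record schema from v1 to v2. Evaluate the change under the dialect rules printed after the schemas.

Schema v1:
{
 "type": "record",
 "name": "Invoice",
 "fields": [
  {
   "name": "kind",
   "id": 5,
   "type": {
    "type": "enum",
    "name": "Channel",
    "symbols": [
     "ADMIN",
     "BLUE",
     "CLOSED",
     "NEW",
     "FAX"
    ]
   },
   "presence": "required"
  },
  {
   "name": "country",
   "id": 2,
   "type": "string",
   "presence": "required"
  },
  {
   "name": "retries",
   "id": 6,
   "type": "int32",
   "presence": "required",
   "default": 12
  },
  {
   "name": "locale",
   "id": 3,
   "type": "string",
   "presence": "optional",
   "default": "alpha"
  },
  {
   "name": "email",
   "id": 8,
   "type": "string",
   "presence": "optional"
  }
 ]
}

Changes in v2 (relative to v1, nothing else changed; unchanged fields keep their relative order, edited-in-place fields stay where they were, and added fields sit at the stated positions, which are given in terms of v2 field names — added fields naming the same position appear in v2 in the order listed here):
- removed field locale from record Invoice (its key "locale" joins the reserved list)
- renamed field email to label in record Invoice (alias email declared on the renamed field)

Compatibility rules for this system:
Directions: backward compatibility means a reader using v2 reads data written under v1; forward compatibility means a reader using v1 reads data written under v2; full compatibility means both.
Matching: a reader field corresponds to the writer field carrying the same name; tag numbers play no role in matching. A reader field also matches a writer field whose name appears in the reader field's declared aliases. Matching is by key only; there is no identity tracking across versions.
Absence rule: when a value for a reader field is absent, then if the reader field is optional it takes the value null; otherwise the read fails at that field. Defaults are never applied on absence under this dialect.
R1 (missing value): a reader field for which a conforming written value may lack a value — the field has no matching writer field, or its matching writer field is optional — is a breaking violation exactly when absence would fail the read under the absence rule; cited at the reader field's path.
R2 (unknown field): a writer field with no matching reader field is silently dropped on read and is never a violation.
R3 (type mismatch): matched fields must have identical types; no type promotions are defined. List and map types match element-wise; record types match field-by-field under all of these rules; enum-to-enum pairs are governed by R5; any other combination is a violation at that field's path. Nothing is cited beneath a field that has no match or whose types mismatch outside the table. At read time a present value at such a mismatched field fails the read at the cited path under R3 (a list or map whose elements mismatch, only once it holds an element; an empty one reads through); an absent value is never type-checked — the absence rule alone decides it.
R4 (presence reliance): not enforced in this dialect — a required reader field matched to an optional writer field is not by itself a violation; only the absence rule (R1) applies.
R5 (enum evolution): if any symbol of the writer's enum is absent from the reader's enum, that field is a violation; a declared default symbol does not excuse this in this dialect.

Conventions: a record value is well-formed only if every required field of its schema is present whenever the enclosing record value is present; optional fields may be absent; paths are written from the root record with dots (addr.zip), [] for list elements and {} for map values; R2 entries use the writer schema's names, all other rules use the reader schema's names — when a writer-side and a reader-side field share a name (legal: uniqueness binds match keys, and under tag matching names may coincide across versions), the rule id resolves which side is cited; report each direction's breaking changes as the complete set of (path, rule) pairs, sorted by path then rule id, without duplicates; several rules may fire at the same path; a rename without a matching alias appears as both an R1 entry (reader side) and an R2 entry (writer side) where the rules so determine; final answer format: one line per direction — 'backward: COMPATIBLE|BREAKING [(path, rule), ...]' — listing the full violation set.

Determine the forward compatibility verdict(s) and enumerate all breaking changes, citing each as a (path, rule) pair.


forward: COMPATIBLE []

each type pair in Invoice: writer, then reader
forward for Invoice (reader v1, writer v2):
  Channel -> Channel, writer required: kind aligns to kind
  string -> string, writer required: country aligns to country
  int32 -> int32, writer required: retries aligns to retries
  locale: no writer-side match
  email: no writer-side match
  writer field label has no reader counterpart
  => forward verdict for Invoice: COMPATIBLE, no violations
ruling out the remaining Invoice differences:
  removed field locale from record Invoice (its key "locale" joins the reserved list) -> fires no rule on Invoice, leaving the asked answer as it is
  renamed field email to label in record Invoice (alias email declared on the renamed field) -> fires no rule on Invoice, leaving the asked answer as it is


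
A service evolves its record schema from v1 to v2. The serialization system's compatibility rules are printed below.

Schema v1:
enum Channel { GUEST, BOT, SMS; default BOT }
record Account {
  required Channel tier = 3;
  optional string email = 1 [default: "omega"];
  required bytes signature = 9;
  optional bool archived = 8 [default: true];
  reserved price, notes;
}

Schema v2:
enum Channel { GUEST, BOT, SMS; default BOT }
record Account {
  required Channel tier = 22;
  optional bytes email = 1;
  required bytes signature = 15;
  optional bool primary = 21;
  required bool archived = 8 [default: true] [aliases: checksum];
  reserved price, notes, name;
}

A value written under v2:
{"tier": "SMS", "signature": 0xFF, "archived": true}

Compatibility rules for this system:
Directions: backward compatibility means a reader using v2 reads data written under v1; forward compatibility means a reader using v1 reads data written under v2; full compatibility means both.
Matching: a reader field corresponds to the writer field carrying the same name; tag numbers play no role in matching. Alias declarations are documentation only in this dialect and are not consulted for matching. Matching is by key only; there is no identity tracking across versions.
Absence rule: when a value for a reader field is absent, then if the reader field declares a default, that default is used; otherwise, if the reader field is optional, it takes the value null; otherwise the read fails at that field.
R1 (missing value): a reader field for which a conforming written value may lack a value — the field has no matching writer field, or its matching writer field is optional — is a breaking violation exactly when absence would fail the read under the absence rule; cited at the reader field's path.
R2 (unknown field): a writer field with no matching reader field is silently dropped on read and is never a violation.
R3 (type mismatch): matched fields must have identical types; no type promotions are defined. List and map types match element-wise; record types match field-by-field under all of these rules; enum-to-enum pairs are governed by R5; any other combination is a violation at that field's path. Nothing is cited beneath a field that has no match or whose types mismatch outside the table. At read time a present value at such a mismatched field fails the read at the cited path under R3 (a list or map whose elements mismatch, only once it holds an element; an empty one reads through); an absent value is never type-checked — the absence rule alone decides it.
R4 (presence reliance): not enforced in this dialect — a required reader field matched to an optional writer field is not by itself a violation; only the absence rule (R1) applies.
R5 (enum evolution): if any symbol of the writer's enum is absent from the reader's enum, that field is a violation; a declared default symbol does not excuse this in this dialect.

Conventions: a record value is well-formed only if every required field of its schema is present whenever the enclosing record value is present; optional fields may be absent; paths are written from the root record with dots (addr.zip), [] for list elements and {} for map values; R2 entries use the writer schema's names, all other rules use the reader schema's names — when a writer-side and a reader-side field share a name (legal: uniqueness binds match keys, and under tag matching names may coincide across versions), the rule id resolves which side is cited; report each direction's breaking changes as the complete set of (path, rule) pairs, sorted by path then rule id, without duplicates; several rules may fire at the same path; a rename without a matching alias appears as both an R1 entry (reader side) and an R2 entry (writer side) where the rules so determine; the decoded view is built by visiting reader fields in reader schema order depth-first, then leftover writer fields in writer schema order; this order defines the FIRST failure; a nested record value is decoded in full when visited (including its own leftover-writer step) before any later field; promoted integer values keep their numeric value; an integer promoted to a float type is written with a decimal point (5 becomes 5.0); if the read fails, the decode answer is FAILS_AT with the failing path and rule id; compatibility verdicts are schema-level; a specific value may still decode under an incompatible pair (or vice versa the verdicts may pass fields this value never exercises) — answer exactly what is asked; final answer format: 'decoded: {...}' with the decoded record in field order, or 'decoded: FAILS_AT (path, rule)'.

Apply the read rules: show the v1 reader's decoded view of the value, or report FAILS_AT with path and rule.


decoded: {"tier": "SMS", "email": "omega", "signature": 0xFF, "archived": true}

each type pair in Account: writer, then reader
decode walk for Account under reader schema v1:
  tier := "SMS"
  email := "omega" (absent -> default)
  signature := 0xFF
  archived := true
  => decoded: {"tier": "SMS", "email": "omega", "signature": 0xFF, "archived": true}
diffs on Account not affecting the asked answer:
  added field primary to record Account: optional bool, tag 21 (in v2 it sits immediately before archived) -> inert under this dialect — no rule fires on Account and the result does not move
  field email in record Account: type string changed to bytes (its default is dropped) -> shifts the Account verdicts, not this decode
  field tier in record Account: tag 3 changed to 22 -> inert under this dialect — no rule fires on Account and the result does not move
  field archived in record Account: optional changed to required -> inert under this dialect — no rule fires on Account and the result does not move
  field signature in record Account: tag 9 changed to 15 -> inert under this dialect — no rule fires on Account and the result does not move


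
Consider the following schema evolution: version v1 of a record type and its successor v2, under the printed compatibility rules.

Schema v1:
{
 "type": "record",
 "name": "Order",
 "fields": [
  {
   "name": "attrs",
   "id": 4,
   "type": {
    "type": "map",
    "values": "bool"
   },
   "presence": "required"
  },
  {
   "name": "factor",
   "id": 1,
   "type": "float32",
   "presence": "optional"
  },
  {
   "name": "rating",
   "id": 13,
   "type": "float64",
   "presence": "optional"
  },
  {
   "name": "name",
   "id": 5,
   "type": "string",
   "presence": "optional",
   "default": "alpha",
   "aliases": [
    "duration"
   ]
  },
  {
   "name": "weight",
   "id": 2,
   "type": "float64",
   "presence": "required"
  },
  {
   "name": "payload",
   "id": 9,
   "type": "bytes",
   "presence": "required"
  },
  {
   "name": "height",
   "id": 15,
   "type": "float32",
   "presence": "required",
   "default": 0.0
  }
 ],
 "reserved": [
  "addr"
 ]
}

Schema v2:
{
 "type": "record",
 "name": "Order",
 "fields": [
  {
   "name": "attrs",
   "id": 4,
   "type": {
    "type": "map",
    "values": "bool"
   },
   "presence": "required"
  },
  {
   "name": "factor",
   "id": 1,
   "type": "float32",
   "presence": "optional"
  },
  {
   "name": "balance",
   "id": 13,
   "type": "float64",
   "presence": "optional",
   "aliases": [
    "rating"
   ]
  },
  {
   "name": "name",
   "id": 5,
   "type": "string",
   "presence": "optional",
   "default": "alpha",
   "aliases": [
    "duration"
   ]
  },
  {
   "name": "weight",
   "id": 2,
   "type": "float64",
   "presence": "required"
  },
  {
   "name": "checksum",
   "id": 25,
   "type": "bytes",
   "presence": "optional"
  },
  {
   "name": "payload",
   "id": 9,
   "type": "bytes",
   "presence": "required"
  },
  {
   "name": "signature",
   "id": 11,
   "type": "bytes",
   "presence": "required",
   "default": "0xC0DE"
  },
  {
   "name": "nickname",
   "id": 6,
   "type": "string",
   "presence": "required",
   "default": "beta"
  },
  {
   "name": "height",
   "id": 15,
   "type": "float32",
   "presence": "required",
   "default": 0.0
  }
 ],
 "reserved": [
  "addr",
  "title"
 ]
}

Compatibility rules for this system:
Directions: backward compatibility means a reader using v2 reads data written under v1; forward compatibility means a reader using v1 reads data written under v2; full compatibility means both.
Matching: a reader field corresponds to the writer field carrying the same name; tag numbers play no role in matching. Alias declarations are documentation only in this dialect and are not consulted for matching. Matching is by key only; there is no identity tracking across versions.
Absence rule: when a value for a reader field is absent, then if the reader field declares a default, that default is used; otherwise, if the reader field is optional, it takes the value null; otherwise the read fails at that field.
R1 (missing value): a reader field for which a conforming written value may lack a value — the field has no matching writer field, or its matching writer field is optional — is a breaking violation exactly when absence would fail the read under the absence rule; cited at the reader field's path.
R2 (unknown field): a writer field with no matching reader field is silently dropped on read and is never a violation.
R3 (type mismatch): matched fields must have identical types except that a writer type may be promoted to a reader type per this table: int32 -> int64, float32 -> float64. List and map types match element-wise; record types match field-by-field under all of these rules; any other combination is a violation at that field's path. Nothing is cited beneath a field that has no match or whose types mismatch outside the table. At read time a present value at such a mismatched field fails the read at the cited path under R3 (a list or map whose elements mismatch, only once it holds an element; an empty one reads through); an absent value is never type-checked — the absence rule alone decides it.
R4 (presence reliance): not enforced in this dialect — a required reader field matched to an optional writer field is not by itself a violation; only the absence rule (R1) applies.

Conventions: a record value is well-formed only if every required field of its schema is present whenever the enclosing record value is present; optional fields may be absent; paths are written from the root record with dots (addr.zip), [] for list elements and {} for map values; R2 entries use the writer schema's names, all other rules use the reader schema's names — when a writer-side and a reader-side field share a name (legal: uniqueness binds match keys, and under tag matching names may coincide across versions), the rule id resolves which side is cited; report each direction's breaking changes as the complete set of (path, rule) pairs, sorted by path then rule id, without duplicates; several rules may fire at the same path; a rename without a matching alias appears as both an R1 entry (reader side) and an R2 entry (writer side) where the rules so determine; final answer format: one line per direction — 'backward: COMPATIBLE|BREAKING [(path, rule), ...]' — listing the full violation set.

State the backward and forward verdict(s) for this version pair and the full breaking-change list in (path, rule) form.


backward: COMPATIBLE []; forward: COMPATIBLE []

the writer's type comes first in each Order pair
backward on Order — v2 reading data written by v1:
  map<string, bool> -> map<string, bool>, writer required: attrs aligns to attrs
  float32 -> float32, writer optional: factor aligns to factor
  no writer field matches reader balance
  string -> string, writer optional: name aligns to name
  float64 -> float64, writer required: weight aligns to weight
  no writer field matches reader checksum
  bytes -> bytes, writer required: payload aligns to payload
  no writer field matches reader signature
  no writer field matches reader nickname
  float32 -> float32, writer required: height aligns to height
  writer rating: unknown to reader
  => backward verdict for Order: COMPATIBLE, no violations
forward on Order — v1 reading data written by v2:
  map<string, bool> -> map<string, bool>, writer required: attrs aligns to attrs
  float32 -> float32, writer optional: factor aligns to factor
  no writer field matches reader rating
  string -> string, writer optional: name aligns to name
  float64 -> float64, writer required: weight aligns to weight
  bytes -> bytes, writer required: payload aligns to payload
  float32 -> float32, writer required: height aligns to height
  writer balance: unknown to reader
  writer checksum: unknown to reader
  writer signature: unknown to reader
  writer nickname: unknown to reader
  => forward verdict for Order: COMPATIBLE, no violations


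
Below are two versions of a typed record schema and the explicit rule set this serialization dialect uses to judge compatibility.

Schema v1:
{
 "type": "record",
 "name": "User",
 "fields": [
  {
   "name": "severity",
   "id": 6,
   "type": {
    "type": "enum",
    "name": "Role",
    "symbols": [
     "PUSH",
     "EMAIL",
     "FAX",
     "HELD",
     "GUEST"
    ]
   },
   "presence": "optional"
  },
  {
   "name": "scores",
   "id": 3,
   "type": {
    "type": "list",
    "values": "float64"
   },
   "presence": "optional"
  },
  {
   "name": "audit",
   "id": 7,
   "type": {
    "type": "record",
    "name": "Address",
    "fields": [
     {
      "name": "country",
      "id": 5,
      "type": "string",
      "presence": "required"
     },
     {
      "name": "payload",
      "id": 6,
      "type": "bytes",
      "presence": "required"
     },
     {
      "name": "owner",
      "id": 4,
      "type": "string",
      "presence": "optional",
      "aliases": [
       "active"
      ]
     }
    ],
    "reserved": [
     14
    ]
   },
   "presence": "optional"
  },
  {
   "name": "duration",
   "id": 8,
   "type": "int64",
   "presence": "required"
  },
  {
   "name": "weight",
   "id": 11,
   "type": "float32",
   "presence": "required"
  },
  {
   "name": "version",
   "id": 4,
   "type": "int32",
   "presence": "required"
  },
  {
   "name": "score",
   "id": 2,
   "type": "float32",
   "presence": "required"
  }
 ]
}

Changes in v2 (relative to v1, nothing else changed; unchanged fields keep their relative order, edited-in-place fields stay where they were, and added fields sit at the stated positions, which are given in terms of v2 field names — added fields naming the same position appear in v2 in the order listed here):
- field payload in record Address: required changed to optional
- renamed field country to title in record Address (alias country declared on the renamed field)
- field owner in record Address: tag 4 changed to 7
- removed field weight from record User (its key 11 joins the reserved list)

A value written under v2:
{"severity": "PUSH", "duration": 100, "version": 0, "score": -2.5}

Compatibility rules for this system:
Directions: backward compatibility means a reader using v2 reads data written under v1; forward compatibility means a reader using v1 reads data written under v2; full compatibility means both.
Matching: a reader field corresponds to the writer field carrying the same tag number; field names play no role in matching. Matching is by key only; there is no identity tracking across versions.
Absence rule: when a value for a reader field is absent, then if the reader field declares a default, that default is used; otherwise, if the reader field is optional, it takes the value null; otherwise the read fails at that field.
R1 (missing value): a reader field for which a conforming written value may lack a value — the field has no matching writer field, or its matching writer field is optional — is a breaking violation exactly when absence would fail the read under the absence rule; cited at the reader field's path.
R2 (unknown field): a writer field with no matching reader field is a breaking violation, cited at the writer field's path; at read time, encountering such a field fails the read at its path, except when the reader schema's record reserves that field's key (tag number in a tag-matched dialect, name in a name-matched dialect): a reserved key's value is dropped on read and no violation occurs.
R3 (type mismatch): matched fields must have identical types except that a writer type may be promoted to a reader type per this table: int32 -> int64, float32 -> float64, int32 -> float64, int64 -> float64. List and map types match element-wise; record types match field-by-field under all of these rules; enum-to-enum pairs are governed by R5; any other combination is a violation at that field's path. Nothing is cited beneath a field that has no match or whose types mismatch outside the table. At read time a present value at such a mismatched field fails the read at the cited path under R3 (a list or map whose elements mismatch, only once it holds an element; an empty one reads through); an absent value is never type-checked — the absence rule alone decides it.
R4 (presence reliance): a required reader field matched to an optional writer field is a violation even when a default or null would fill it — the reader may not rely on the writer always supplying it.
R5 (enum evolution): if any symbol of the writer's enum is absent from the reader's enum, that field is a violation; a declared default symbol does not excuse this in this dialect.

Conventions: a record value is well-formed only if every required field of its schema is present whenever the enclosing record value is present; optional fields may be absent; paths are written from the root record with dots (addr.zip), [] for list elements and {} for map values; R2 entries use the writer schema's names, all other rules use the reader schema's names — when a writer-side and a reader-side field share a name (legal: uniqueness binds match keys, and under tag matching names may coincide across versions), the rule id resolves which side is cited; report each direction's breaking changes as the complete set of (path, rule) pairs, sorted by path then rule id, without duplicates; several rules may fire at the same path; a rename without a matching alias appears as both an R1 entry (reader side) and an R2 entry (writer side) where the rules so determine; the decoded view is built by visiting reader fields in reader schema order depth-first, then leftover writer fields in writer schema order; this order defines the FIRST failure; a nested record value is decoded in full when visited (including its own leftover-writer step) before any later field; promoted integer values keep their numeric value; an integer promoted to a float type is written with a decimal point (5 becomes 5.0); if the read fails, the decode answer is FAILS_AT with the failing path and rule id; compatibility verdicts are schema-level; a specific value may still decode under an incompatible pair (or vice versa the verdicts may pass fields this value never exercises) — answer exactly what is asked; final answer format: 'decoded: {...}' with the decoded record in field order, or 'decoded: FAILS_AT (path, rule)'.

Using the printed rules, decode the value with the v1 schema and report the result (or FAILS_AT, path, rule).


decoded: FAILS_AT (weight, R1)

in User below, arrows point writer -> reader
decoding the User value with the v1 reader:
  severity := "PUSH"
  scores := null (absent, optional -> null)
  audit := null (absent, optional -> null)
  duration := 100
  read fails at weight under R1 (no fill)
  => FAILS_AT (weight, R1)
remaining User differences; none change what is asked:
  field payload in record Address: required changed to optional -> schema-level compatibility only; this User value's decode is unchanged
  renamed field country to title in record Address (alias country declared on the renamed field) -> fires no rule on User under this dialect and leaves the result unchanged
  field owner in record Address: tag 4 changed to 7 -> schema-level compatibility only; this User value's decode is unchanged


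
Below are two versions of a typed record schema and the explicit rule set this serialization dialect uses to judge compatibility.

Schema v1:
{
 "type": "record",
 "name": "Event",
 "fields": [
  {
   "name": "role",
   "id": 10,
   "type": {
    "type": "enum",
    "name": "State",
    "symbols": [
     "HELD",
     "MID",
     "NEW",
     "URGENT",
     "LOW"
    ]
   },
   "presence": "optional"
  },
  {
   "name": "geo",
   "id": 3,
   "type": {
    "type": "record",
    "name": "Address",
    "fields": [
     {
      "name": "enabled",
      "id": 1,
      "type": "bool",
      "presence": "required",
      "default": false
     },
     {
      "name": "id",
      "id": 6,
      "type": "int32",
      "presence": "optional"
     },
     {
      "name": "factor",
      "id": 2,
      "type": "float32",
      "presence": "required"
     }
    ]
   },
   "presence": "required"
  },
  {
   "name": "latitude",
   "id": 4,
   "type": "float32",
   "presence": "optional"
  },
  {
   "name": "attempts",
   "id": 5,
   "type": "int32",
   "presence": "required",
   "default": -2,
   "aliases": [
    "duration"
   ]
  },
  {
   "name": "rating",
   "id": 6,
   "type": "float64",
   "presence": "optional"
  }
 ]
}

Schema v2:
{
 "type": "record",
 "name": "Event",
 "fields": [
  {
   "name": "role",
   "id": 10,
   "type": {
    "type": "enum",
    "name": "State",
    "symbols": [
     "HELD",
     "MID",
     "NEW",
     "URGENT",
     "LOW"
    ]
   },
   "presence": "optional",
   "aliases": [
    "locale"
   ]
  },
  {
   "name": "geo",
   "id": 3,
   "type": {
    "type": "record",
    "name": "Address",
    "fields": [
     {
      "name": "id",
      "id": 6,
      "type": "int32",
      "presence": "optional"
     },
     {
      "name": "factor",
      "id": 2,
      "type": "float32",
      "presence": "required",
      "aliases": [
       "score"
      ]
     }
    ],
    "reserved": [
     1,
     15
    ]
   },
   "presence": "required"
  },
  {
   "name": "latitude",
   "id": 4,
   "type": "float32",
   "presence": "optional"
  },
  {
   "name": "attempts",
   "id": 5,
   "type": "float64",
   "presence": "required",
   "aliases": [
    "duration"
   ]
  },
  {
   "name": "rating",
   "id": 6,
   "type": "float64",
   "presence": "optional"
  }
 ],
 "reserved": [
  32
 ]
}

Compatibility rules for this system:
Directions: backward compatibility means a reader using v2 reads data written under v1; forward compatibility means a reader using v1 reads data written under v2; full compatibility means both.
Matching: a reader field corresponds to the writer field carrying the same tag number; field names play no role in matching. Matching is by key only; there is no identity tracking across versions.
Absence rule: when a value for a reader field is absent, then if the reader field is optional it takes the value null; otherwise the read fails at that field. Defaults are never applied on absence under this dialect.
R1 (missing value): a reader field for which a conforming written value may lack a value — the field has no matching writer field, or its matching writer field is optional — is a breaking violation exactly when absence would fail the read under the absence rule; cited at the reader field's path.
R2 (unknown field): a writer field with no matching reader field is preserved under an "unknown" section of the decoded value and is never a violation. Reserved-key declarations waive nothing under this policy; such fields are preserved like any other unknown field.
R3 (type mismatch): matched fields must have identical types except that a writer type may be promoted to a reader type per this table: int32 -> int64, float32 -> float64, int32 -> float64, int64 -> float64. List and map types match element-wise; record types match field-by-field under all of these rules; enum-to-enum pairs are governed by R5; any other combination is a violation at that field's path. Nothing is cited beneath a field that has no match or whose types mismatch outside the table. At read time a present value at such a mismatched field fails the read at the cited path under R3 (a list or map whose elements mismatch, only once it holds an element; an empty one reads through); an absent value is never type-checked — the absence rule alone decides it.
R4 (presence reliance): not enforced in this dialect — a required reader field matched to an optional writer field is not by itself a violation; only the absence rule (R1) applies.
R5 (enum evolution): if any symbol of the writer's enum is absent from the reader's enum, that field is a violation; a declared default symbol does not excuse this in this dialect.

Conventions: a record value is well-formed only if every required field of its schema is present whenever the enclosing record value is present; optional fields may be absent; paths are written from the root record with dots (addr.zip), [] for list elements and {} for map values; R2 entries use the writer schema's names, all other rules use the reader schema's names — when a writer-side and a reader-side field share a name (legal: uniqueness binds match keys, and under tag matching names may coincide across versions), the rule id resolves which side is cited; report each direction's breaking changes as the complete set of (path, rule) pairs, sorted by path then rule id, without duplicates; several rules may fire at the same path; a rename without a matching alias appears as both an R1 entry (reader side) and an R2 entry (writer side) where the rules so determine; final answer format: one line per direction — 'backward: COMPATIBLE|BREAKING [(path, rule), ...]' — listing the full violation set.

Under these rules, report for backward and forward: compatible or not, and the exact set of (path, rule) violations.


backward: COMPATIBLE []; forward: BREAKING [(attempts, R3), (geo.enabled, R1)]

each type pair in Event: writer, then reader
backward on Event — v2 reading data written by v1:
  State -> State, writer optional: role aligns to role
  Address -> Address, writer required: geo aligns to geo
  float32 -> float32, writer optional: latitude aligns to latitude
  int32 -> float64, writer required: attempts aligns to attempts
  float64 -> float64, writer optional: rating aligns to rating
  int32 -> int32, writer optional: geo.id aligns to geo.id
  float32 -> float32, writer required: geo.factor aligns to geo.factor
  writer geo.enabled: unknown to reader
  => no violations; backward on Event: COMPATIBLE
forward on Event — v1 reading data written by v2:
  State -> State, writer optional: role aligns to role
  Address -> Address, writer required: geo aligns to geo
  float32 -> float32, writer optional: latitude aligns to latitude
  float64 -> int32, writer required: attempts aligns to attempts
  float64 -> float64, writer optional: rating aligns to rating
  geo.enabled has no writer counterpart
  int32 -> int32, writer optional: geo.id aligns to geo.id
  float32 -> float32, writer required: geo.factor aligns to geo.factor
  breaking: (attempts, R3)
  breaking: (geo.enabled, R1)
  forward on Event therefore BREAKING (2)
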